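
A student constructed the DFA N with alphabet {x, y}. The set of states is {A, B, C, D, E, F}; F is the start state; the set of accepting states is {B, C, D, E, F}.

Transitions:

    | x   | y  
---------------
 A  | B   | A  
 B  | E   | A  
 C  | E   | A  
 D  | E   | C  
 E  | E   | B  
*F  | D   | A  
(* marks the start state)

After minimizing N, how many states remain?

3

Every state is reachable, so we keep all 6.
P0 = {B,C,D,E,F} | {A}.
On input y, block {B,C,D,E,F} splits into {B,C,F} and {D,E}.
No further refinement is possible. Final partition (3 blocks): {B,C,F} | {A} | {D,E}.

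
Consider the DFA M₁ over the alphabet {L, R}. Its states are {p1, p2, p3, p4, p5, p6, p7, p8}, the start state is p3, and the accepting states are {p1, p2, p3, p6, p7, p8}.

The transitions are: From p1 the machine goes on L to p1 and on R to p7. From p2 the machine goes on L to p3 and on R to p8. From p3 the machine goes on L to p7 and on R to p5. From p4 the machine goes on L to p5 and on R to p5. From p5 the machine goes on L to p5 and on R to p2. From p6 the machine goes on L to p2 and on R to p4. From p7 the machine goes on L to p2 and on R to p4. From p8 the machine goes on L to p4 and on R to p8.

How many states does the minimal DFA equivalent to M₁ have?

6

First remove the unreachable states {p1,p6}; 6 states remain.
Start with accepting vs non-accepting: {p2,p3,p7,p8} | {p4,p5}.
On input L, block {p2,p3,p7,p8} splits into {p2,p3,p7} and {p8}.
Split {p2,p3,p7} by δ(·,R) → {p3,p7} and {p2}.
On input L, block {p3,p7} splits into {p3} and {p7}.
Refine {p4,p5} on symbol R: members go to different blocks, giving {p4} and {p5}.
The partition is now stable with 6 blocks: {p3} | {p4} | {p8} | {p2} | {p7} | {p5}.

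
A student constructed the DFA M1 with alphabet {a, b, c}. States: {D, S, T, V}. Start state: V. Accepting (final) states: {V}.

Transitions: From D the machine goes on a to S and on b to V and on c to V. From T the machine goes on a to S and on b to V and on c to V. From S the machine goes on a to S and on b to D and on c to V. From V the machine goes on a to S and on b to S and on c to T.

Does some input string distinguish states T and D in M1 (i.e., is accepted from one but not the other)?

Start with accepting vs non-accepting: {V} | {D,S,T}.
Refine {D,S,T} on symbol b: members go to different blocks, giving {D,T} and {S}.
Stable partition: {V} | {D,T} | {S} — 3 equivalence classes.
T and D lie in the same block of the stable partition, so they are equivalent — no string distinguishes them.

No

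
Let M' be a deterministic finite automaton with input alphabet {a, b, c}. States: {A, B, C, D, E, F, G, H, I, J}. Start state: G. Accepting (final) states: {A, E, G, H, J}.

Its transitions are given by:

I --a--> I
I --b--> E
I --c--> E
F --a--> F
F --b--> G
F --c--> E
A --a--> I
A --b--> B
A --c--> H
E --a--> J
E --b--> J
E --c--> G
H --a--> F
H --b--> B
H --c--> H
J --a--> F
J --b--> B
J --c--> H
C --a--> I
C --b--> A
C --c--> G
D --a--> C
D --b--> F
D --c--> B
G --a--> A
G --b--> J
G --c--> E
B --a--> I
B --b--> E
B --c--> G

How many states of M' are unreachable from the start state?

2

No path from G leads to C, D; the other 8 states are all reachable.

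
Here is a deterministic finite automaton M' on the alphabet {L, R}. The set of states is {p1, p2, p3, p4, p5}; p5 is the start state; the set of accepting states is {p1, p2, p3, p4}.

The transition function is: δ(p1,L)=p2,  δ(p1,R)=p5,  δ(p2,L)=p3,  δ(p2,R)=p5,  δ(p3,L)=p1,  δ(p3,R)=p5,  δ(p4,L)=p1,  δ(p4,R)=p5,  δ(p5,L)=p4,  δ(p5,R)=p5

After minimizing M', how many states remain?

2

Every state is reachable, so we keep all 5.
P0 = {p1,p2,p3,p4} | {p5}.
Stable partition: {p1,p2,p3,p4} | {p5} — 2 equivalence classes.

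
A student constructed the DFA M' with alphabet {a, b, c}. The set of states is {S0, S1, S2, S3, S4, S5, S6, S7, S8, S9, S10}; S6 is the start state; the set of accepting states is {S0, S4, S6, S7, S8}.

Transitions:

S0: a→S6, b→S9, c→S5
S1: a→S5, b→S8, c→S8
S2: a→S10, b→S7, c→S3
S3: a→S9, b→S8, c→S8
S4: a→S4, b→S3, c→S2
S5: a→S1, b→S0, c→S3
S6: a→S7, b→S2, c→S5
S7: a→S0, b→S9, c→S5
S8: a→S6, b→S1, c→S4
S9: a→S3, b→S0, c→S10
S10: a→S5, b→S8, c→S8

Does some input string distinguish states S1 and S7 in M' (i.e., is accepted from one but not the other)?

Every state is reachable, so we keep all 11.
P0 = {S0,S4,S6,S7,S8} | {S1,S2,S3,S5,S9,S10}.
Split {S0,S4,S6,S7,S8} by δ(·,c) → {S0,S4,S6,S7} and {S8}.
Refine {S1,S2,S3,S5,S9,S10} on symbol b: members go to different blocks, giving {S1,S3,S10} and {S2,S5,S9}.
On input b, block {S0,S4,S6,S7} splits into {S0,S6,S7} and {S4}.
The partition is now stable with 5 blocks: {S0,S6,S7} | {S1,S3,S10} | {S8} | {S2,S5,S9} | {S4}.
S1 and S7 end up in different blocks, so they are distinguishable. For instance, the string 'ε' is accepted from only S7.

Yes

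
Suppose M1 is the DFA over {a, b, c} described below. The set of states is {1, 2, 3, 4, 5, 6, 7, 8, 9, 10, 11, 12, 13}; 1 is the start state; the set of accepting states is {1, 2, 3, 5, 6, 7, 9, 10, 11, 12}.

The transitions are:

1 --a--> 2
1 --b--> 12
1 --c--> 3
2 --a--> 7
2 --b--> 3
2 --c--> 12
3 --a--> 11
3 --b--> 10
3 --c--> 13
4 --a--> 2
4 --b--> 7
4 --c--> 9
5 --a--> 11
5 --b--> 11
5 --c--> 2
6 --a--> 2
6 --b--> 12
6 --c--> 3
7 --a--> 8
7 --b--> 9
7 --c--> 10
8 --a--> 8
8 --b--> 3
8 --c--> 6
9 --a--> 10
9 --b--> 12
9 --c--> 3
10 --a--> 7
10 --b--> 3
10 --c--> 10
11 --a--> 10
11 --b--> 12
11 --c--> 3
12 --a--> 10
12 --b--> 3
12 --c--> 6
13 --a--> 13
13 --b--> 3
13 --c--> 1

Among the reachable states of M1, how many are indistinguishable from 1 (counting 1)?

2

First remove the unreachable states {4,5}; 11 states remain.
Initial partition by acceptance: {1,2,3,6,7,9,10,11,12} | {8,13}.
On input a, block {1,2,3,6,7,9,10,11,12} splits into {1,2,3,6,9,10,11,12} and {7}.
Refine {1,2,3,6,9,10,11,12} on symbol a: members go to different blocks, giving {1,3,6,9,11,12} and {2,10}.
Split {1,3,6,9,11,12} by δ(·,a) → {1,6,9,11,12} and {3}.
Refine {1,6,9,11,12} on symbol b: members go to different blocks, giving {1,6,9,11} and {12}.
Split {2,10} by δ(·,c) → {2} and {10}.
On input a, block {1,6,9,11} splits into {1,6} and {9,11}.
No further refinement is possible. Final partition (8 blocks): {1,6} | {8,13} | {7} | {2} | {3} | {12} | {10} | {9,11}.
State 1 belongs to the block {1,6}, which has 2 states.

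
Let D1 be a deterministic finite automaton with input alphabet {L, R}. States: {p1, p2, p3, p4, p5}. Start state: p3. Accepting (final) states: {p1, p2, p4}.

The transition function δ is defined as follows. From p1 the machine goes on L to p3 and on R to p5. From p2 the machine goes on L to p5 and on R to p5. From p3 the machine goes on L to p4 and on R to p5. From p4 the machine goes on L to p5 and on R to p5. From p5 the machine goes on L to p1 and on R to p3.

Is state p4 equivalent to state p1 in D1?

States {p2} cannot be reached from the start state, so discard them.
Initial partition by acceptance: {p1,p4} | {p3,p5}.
No further refinement is possible. Final partition (2 blocks): {p1,p4} | {p3,p5}.
p4 and p1 lie in the same block of the stable partition, so they are equivalent — no string distinguishes them.

Yes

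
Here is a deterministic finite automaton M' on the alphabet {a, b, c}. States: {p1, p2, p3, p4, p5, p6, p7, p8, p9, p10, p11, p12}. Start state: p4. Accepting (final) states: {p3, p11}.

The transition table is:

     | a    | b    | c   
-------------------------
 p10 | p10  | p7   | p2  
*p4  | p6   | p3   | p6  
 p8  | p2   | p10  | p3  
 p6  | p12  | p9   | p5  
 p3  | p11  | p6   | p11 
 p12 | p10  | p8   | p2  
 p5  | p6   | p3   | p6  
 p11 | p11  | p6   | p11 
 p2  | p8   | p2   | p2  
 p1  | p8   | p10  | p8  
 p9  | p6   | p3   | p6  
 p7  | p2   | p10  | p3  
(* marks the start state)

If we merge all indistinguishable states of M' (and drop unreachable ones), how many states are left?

6

Reachable states from the start: {p2,p3,p4,p5,p6,p7,p8,p9,p10,p11,p12}. Unreachable: {p1} — drop them.
Start with accepting vs non-accepting: {p3,p11} | {p2,p4,p5,p6,p7,p8,p9,p10,p12}.
Split {p2,p4,p5,p6,p7,p8,p9,p10,p12} by δ(·,b) → {p2,p6,p7,p8,p10,p12} and {p4,p5,p9}.
Split {p2,p6,p7,p8,p10,p12} by δ(·,b) → {p2,p7,p8,p10,p12} and {p6}.
On input c, block {p2,p7,p8,p10,p12} splits into {p2,p10,p12} and {p7,p8}.
Refine {p2,p10,p12} on symbol a: members go to different blocks, giving {p10,p12} and {p2}.
Stable partition: {p3,p11} | {p10,p12} | {p4,p5,p9} | {p6} | {p7,p8} | {p2} — 6 equivalence classes.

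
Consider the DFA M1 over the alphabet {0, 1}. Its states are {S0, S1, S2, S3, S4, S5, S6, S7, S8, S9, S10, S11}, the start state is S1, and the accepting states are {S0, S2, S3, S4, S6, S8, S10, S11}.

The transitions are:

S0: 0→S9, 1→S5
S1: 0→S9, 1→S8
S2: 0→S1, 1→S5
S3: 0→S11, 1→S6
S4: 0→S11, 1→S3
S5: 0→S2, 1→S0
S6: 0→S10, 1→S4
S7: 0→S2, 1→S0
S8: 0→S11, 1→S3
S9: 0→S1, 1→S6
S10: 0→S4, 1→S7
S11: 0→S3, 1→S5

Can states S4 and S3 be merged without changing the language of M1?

Every state is reachable, so we keep all 12.
Start with accepting vs non-accepting: {S0,S2,S3,S4,S6,S8,S10,S11} | {S1,S5,S7,S9}.
Refine {S0,S2,S3,S4,S6,S8,S10,S11} on symbol 0: members go to different blocks, giving {S3,S4,S6,S8,S10,S11} and {S0,S2}.
Split {S3,S4,S6,S8,S10,S11} by δ(·,1) → {S3,S4,S6,S8} and {S10,S11}.
Split {S1,S5,S7,S9} by δ(·,0) → {S1,S9} and {S5,S7}.
The partition is now stable with 5 blocks: {S3,S4,S6,S8} | {S1,S9} | {S0,S2} | {S10,S11} | {S5,S7}.
S4 and S3 lie in the same block of the stable partition, so they are equivalent — no string distinguishes them.

Yes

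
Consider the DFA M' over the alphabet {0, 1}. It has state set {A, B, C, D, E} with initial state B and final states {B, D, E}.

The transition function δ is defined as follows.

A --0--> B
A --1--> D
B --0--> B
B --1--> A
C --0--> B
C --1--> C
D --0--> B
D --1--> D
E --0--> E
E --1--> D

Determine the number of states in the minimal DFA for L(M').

3

First remove the unreachable states {C,E}; 3 states remain.
P0 = {B,D} | {A}.
On input 1, block {B,D} splits into {B} and {D}.
No further refinement is possible. Final partition (3 blocks): {B} | {A} | {D}.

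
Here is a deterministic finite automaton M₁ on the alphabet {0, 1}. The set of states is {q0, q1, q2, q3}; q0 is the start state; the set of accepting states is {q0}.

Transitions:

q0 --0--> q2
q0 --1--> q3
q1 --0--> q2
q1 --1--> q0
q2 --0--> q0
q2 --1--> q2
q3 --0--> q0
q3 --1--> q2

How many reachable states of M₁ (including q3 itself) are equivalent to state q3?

Reachable states from the start: {q0,q2,q3}. Unreachable: {q1} — drop them.
Initial partition by acceptance: {q0} | {q2,q3}.
Stable partition: {q0} | {q2,q3} — 2 equivalence classes.
State q3 belongs to the block {q2,q3}, which has 2 states.

2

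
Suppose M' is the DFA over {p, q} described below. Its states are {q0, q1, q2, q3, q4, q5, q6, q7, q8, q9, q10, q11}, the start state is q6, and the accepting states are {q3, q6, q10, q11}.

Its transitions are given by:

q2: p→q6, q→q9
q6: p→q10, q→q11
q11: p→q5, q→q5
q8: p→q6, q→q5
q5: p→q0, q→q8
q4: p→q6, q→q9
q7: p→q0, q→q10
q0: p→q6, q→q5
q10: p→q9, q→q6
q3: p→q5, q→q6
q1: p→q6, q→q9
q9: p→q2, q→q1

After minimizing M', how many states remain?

5

First remove the unreachable states {q3,q4,q7}; 9 states remain.
Start with accepting vs non-accepting: {q6,q10,q11} | {q0,q1,q2,q5,q8,q9}.
Refine {q6,q10,q11} on symbol p: members go to different blocks, giving {q10,q11} and {q6}.
On input q, block {q10,q11} splits into {q10} and {q11}.
On input p, block {q0,q1,q2,q5,q8,q9} splits into {q0,q1,q2,q8} and {q5,q9}.
No further refinement is possible. Final partition (5 blocks): {q10} | {q0,q1,q2,q8} | {q6} | {q11} | {q5,q9}.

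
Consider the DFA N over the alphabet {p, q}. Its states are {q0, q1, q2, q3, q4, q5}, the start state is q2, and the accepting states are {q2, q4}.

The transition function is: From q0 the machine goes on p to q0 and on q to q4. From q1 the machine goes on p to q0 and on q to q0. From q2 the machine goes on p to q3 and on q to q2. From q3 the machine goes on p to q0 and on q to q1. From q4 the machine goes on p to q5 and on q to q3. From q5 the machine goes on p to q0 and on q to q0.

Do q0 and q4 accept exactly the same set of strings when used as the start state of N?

P0 = {q2,q4} | {q0,q1,q3,q5}.
On input q, block {q2,q4} splits into {q2} and {q4}.
On input q, block {q0,q1,q3,q5} splits into {q1,q3,q5} and {q0}.
Refine {q1,q3,q5} on symbol q: members go to different blocks, giving {q1,q5} and {q3}.
No further refinement is possible. Final partition (5 blocks): {q2} | {q1,q5} | {q4} | {q0} | {q3}.
q0 and q4 end up in different blocks, so they are distinguishable. For instance, the string 'ε' is accepted from only q4.

No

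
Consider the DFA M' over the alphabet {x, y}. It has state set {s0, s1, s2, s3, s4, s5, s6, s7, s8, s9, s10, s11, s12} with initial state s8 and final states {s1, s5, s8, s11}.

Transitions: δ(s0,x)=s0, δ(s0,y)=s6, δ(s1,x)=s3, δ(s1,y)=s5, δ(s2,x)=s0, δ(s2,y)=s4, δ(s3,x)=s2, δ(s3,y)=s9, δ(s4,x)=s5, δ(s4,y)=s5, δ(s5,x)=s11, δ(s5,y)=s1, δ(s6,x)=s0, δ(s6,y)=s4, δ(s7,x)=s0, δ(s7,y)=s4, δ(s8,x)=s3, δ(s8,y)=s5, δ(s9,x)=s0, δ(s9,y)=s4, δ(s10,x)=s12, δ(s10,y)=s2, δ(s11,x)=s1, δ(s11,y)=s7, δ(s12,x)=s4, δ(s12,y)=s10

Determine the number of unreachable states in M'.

2

Starting at s8 and following transitions, the reachable set is {s0, s1, s2, s3, s4, s5, s6, s7, s8, s9, s11}. That leaves s10, s12 unreachable — 2 in total.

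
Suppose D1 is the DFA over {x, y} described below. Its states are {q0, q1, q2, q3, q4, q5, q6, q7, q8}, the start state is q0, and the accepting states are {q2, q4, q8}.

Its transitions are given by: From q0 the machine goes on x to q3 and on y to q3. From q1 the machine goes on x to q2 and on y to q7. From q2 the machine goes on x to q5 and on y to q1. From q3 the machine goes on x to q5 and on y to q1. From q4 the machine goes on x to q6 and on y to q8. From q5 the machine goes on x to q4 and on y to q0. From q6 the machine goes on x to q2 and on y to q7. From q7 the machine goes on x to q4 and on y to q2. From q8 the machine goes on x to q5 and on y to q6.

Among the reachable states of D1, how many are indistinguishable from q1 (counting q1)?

2

All states are reachable from the start state.
Initial partition by acceptance: {q2,q4,q8} | {q0,q1,q3,q5,q6,q7}.
Split {q2,q4,q8} by δ(·,y) → {q2,q8} and {q4}.
On input x, block {q0,q1,q3,q5,q6,q7} splits into {q0,q3} and {q1,q6} and {q5,q7}.
Refine {q0,q3} on symbol x: members go to different blocks, giving {q0} and {q3}.
Split {q5,q7} by δ(·,y) → {q5} and {q7}.
The partition is now stable with 7 blocks: {q2,q8} | {q0} | {q4} | {q1,q6} | {q5} | {q3} | {q7}.
State q1 belongs to the block {q1,q6}, which has 2 states.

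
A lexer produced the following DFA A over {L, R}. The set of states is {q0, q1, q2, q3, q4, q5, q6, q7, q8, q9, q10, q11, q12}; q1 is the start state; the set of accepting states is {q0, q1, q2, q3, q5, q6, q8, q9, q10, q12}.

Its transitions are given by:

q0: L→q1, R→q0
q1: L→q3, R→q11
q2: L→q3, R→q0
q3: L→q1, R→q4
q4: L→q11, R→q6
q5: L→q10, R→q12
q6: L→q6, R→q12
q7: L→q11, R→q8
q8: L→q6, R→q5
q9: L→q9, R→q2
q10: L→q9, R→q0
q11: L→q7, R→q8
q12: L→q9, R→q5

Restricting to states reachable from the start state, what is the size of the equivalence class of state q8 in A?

2

All states are reachable from the start state.
P0 = {q0,q1,q2,q3,q5,q6,q8,q9,q10,q12} | {q4,q7,q11}.
Split {q0,q1,q2,q3,q5,q6,q8,q9,q10,q12} by δ(·,R) → {q0,q2,q5,q6,q8,q9,q10,q12} and {q1,q3}.
Split {q0,q2,q5,q6,q8,q9,q10,q12} by δ(·,L) → {q5,q6,q8,q9,q10,q12} and {q0,q2}.
Refine {q5,q6,q8,q9,q10,q12} on symbol R: members go to different blocks, giving {q5,q6,q8,q12} and {q9,q10}.
Split {q5,q6,q8,q12} by δ(·,L) → {q5,q12} and {q6,q8}.
Stable partition: {q5,q12} | {q4,q7,q11} | {q1,q3} | {q0,q2} | {q9,q10} | {q6,q8} — 6 equivalence classes.
The equivalence class containing q8 is {q6,q8}, of size 2.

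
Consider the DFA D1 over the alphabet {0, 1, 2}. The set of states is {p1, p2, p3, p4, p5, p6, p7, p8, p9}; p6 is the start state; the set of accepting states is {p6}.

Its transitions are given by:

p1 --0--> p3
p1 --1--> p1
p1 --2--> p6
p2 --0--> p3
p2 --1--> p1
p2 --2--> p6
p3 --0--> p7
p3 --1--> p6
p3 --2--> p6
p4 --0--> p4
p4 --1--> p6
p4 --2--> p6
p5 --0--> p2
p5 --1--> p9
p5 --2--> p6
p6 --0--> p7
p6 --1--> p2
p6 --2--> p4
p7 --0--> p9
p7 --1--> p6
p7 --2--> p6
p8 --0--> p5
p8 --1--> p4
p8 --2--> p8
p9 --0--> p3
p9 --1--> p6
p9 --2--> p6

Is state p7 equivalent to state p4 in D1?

Yes

States {p5,p8} cannot be reached from the start state, so discard them.
Initial partition by acceptance: {p6} | {p1,p2,p3,p4,p7,p9}.
On input 1, block {p1,p2,p3,p4,p7,p9} splits into {p3,p4,p7,p9} and {p1,p2}.
Stable partition: {p6} | {p3,p4,p7,p9} | {p1,p2} — 3 equivalence classes.
p7 and p4 lie in the same block of the stable partition, so they are equivalent — no string distinguishes them.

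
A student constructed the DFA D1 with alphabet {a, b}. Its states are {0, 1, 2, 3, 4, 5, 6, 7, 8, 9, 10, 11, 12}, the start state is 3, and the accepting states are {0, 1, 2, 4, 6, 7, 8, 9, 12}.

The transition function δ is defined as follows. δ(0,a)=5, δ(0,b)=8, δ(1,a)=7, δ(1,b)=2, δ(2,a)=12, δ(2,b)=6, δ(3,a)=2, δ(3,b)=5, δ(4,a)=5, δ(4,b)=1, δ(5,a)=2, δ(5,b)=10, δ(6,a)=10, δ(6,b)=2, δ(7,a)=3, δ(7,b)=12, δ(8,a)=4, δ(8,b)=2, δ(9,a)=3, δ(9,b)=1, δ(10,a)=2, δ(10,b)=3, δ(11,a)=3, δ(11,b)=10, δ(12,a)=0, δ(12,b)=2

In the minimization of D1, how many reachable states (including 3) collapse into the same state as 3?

First remove the unreachable states {9,11}; 11 states remain.
P0 = {0,1,2,4,6,7,8,12} | {3,5,10}.
Refine {0,1,2,4,6,7,8,12} on symbol a: members go to different blocks, giving {0,4,6,7} and {1,2,8,12}.
On input a, block {1,2,8,12} splits into {1,8,12} and {2}.
On input b, block {0,4,6,7} splits into {0,4,7} and {6}.
The partition is now stable with 5 blocks: {0,4,7} | {3,5,10} | {1,8,12} | {2} | {6}.
The equivalence class containing 3 is {3,5,10}, of size 3.

3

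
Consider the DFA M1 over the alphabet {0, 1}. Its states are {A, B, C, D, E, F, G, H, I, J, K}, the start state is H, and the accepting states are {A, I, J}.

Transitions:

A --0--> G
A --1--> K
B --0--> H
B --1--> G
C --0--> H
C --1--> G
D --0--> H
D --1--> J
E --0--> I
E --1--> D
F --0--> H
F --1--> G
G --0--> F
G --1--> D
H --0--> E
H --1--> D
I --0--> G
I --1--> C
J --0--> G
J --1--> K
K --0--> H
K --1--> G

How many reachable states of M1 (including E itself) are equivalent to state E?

States {A,B} cannot be reached from the start state, so discard them.
Start with accepting vs non-accepting: {I,J} | {C,D,E,F,G,H,K}.
Refine {C,D,E,F,G,H,K} on symbol 0: members go to different blocks, giving {C,D,F,G,H,K} and {E}.
Refine {C,D,F,G,H,K} on symbol 0: members go to different blocks, giving {C,D,F,G,K} and {H}.
On input 0, block {C,D,F,G,K} splits into {C,D,F,K} and {G}.
Refine {C,D,F,K} on symbol 1: members go to different blocks, giving {C,F,K} and {D}.
No further refinement is possible. Final partition (6 blocks): {I,J} | {C,F,K} | {E} | {H} | {G} | {D}.
State E belongs to the block {E}, which has 1 states.

1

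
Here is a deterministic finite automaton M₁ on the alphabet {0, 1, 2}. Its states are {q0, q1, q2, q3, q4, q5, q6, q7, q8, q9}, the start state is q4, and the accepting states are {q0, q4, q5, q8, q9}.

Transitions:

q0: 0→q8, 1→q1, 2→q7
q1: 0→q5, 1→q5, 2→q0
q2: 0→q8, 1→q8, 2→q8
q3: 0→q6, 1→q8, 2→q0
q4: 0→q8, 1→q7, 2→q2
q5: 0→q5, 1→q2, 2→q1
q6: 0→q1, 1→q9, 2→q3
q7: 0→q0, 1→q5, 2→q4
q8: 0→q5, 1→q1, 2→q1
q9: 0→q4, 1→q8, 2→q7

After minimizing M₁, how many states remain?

2

Reachable states from the start: {q0,q1,q2,q4,q5,q7,q8}. Unreachable: {q3,q6,q9} — drop them.
Start with accepting vs non-accepting: {q0,q4,q5,q8} | {q1,q2,q7}.
The partition is now stable with 2 blocks: {q0,q4,q5,q8} | {q1,q2,q7}.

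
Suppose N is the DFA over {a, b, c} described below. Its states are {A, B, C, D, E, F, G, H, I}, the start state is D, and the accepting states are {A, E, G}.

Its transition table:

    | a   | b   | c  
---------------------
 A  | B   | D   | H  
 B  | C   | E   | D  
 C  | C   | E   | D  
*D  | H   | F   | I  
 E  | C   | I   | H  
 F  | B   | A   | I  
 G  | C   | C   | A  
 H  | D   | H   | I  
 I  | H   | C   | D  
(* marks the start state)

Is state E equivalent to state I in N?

No

First remove the unreachable states {G}; 8 states remain.
Initial partition by acceptance: {A,E} | {B,C,D,F,H,I}.
Split {B,C,D,F,H,I} by δ(·,b) → {B,C,F} and {D,H,I}.
Split {D,H,I} by δ(·,b) → {D,I} and {H}.
The partition is now stable with 4 blocks: {A,E} | {B,C,F} | {D,I} | {H}.
E and I end up in different blocks, so they are distinguishable. For instance, the string 'ε' is accepted from only E.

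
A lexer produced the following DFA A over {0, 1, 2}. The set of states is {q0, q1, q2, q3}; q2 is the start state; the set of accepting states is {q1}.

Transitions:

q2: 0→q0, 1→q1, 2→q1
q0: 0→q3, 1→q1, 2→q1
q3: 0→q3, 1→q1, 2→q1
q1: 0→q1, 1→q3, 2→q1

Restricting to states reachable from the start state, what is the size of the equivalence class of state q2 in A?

Start with accepting vs non-accepting: {q1} | {q0,q2,q3}.
No further refinement is possible. Final partition (2 blocks): {q1} | {q0,q2,q3}.
State q2 belongs to the block {q0,q2,q3}, which has 3 states.

3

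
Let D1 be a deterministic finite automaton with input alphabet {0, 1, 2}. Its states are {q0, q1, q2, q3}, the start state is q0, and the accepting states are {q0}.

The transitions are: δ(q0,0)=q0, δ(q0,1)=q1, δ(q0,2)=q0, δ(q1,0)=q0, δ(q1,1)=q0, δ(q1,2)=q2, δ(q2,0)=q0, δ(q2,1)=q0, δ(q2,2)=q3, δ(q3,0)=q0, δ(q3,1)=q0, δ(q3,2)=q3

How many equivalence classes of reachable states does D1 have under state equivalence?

2

Start with accepting vs non-accepting: {q0} | {q1,q2,q3}.
Stable partition: {q0} | {q1,q2,q3} — 2 equivalence classes.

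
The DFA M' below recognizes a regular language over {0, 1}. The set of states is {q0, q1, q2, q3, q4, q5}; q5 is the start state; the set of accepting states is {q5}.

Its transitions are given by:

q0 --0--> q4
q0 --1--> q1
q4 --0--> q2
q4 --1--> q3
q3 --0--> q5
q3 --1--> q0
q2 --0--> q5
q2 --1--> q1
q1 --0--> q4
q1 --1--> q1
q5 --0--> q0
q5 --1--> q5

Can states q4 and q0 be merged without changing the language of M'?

No

Every state is reachable, so we keep all 6.
Start with accepting vs non-accepting: {q5} | {q0,q1,q2,q3,q4}.
Refine {q0,q1,q2,q3,q4} on symbol 0: members go to different blocks, giving {q0,q1,q4} and {q2,q3}.
On input 0, block {q0,q1,q4} splits into {q0,q1} and {q4}.
Stable partition: {q5} | {q0,q1} | {q2,q3} | {q4} — 4 equivalence classes.
q4 and q0 end up in different blocks, so they are distinguishable. For instance, the string '00' is accepted from only q4.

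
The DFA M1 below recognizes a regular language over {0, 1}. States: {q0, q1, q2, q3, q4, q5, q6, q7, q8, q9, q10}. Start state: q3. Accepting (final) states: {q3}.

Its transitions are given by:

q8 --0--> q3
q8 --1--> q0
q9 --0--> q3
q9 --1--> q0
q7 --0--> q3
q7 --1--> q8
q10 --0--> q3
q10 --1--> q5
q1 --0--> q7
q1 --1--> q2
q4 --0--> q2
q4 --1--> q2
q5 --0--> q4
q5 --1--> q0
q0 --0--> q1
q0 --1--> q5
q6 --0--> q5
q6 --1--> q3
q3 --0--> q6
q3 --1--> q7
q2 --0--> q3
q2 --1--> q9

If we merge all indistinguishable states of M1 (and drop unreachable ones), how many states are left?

6

Reachable states from the start: {q0,q1,q2,q3,q4,q5,q6,q7,q8,q9}. Unreachable: {q10} — drop them.
P0 = {q3} | {q0,q1,q2,q4,q5,q6,q7,q8,q9}.
On input 0, block {q0,q1,q2,q4,q5,q6,q7,q8,q9} splits into {q0,q1,q4,q5,q6} and {q2,q7,q8,q9}.
Refine {q0,q1,q4,q5,q6} on symbol 0: members go to different blocks, giving {q0,q5,q6} and {q1,q4}.
On input 0, block {q0,q5,q6} splits into {q0,q5} and {q6}.
Refine {q2,q7,q8,q9} on symbol 1: members go to different blocks, giving {q2,q7} and {q8,q9}.
Stable partition: {q3} | {q0,q5} | {q2,q7} | {q1,q4} | {q6} | {q8,q9} — 6 equivalence classes.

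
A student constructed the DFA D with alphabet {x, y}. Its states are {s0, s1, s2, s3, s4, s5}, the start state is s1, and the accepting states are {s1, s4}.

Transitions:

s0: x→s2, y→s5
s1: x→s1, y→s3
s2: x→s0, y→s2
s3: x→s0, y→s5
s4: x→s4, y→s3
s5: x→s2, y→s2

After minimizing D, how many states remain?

2

States {s4} cannot be reached from the start state, so discard them.
P0 = {s1} | {s0,s2,s3,s5}.
No further refinement is possible. Final partition (2 blocks): {s1} | {s0,s2,s3,s5}.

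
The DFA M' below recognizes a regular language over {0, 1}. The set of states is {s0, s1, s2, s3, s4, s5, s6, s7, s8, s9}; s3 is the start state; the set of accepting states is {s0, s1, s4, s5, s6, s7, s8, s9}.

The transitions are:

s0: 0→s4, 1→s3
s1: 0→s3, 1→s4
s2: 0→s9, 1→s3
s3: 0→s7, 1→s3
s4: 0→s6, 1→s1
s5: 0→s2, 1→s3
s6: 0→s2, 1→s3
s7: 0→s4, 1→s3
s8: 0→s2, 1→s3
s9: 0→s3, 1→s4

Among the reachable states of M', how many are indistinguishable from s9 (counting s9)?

First remove the unreachable states {s0,s5,s8}; 7 states remain.
Initial partition by acceptance: {s1,s4,s6,s7,s9} | {s2,s3}.
Split {s1,s4,s6,s7,s9} by δ(·,0) → {s1,s6,s9} and {s4,s7}.
On input 1, block {s1,s6,s9} splits into {s1,s9} and {s6}.
Split {s2,s3} by δ(·,0) → {s2} and {s3}.
On input 0, block {s4,s7} splits into {s4} and {s7}.
The partition is now stable with 6 blocks: {s1,s9} | {s2} | {s4} | {s6} | {s3} | {s7}.
State s9 belongs to the block {s1,s9}, which has 2 states.

2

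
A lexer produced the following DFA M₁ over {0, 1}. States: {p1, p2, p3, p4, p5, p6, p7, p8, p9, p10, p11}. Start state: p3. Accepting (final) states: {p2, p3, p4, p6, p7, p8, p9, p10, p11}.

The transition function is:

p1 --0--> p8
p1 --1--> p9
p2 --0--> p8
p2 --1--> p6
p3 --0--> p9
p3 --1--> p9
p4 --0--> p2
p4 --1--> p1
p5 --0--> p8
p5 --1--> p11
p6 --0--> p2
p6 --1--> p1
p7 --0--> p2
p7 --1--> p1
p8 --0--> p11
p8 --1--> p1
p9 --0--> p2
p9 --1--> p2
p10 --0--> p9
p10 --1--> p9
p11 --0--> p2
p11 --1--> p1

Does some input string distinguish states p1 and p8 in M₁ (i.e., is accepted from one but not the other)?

Yes

Reachable states from the start: {p1,p2,p3,p6,p8,p9,p11}. Unreachable: {p4,p5,p7,p10} — drop them.
Initial partition by acceptance: {p2,p3,p6,p8,p9,p11} | {p1}.
On input 1, block {p2,p3,p6,p8,p9,p11} splits into {p2,p3,p9} and {p6,p8,p11}.
Refine {p2,p3,p9} on symbol 0: members go to different blocks, giving {p3,p9} and {p2}.
Split {p3,p9} by δ(·,0) → {p3} and {p9}.
Split {p6,p8,p11} by δ(·,0) → {p6,p11} and {p8}.
Stable partition: {p3} | {p1} | {p6,p11} | {p2} | {p9} | {p8} — 6 equivalence classes.
p1 and p8 end up in different blocks, so they are distinguishable. For instance, the string 'ε' is accepted from only p8.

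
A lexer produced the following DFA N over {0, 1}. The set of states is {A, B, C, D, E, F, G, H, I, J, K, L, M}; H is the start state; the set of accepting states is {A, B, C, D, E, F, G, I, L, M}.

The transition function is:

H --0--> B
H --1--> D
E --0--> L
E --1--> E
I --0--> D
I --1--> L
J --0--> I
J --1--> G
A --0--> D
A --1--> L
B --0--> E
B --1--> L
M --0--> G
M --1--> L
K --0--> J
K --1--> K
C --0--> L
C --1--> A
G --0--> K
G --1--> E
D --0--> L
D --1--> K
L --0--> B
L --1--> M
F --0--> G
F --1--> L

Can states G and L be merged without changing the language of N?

States {A,C,F} cannot be reached from the start state, so discard them.
P0 = {B,D,E,G,I,L,M} | {H,J,K}.
On input 0, block {B,D,E,G,I,L,M} splits into {B,D,E,I,L,M} and {G}.
Split {B,D,E,I,L,M} by δ(·,0) → {B,D,E,I,L} and {M}.
Split {B,D,E,I,L} by δ(·,1) → {B,E,I} and {D} and {L}.
Split {B,E,I} by δ(·,0) → {B} and {E} and {I}.
Refine {H,J,K} on symbol 0: members go to different blocks, giving {H} and {J} and {K}.
The partition is now stable with 10 blocks: {B} | {H} | {G} | {M} | {D} | {L} | {E} | {I} | {J} | {K}.
G and L end up in different blocks, so they are distinguishable. For instance, the string '0' is accepted from only L.

No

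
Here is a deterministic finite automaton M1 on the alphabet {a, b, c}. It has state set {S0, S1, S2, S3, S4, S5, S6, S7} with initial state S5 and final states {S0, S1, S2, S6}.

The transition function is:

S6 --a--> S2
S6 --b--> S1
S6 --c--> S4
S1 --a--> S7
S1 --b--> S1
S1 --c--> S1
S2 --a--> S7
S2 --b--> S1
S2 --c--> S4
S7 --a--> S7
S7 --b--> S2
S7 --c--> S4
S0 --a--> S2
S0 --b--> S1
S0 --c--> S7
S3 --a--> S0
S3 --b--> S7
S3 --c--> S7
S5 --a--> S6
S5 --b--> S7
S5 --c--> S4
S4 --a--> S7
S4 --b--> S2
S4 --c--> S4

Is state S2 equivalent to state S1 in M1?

States {S0,S3} cannot be reached from the start state, so discard them.
Initial partition by acceptance: {S1,S2,S6} | {S4,S5,S7}.
Split {S1,S2,S6} by δ(·,a) → {S1,S2} and {S6}.
On input c, block {S1,S2} splits into {S1} and {S2}.
On input a, block {S4,S5,S7} splits into {S4,S7} and {S5}.
Stable partition: {S1} | {S4,S7} | {S6} | {S2} | {S5} — 5 equivalence classes.
S2 and S1 end up in different blocks, so they are distinguishable. For instance, the string 'c' is accepted from only S1.

No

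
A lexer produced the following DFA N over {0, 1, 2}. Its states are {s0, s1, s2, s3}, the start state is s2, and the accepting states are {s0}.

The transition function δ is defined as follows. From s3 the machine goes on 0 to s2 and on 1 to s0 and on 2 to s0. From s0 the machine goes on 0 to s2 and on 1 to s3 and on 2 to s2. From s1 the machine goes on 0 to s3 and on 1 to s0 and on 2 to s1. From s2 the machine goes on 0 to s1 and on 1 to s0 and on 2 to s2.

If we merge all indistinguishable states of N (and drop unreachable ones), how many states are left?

Every state is reachable, so we keep all 4.
P0 = {s0} | {s1,s2,s3}.
Refine {s1,s2,s3} on symbol 2: members go to different blocks, giving {s1,s2} and {s3}.
On input 0, block {s1,s2} splits into {s1} and {s2}.
Stable partition: {s0} | {s1} | {s3} | {s2} — 4 equivalence classes.

4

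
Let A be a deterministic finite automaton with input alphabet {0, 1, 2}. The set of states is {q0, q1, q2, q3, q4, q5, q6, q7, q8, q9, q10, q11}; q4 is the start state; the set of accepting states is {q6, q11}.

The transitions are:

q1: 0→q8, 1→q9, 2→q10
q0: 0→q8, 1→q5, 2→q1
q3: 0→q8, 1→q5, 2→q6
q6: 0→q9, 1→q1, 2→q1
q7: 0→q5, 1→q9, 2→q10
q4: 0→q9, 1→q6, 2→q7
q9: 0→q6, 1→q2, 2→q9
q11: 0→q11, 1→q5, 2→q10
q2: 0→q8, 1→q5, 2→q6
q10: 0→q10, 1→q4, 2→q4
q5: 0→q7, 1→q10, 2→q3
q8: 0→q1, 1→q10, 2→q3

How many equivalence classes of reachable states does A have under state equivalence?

7

States {q0,q11} cannot be reached from the start state, so discard them.
Initial partition by acceptance: {q6} | {q1,q2,q3,q4,q5,q7,q8,q9,q10}.
On input 0, block {q1,q2,q3,q4,q5,q7,q8,q9,q10} splits into {q1,q2,q3,q4,q5,q7,q8,q10} and {q9}.
On input 0, block {q1,q2,q3,q4,q5,q7,q8,q10} splits into {q1,q2,q3,q5,q7,q8,q10} and {q4}.
Refine {q1,q2,q3,q5,q7,q8,q10} on symbol 1: members go to different blocks, giving {q2,q3,q5,q8} and {q1,q7} and {q10}.
On input 0, block {q2,q3,q5,q8} splits into {q2,q3} and {q5,q8}.
The partition is now stable with 7 blocks: {q6} | {q2,q3} | {q9} | {q4} | {q1,q7} | {q10} | {q5,q8}.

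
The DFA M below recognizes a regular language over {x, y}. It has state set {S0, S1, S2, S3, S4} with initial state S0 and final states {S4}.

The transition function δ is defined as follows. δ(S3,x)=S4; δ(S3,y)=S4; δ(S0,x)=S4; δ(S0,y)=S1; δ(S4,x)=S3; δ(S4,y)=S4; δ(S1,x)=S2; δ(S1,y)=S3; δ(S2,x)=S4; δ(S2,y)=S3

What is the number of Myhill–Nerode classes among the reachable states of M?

Every state is reachable, so we keep all 5.
Initial partition by acceptance: {S4} | {S0,S1,S2,S3}.
On input x, block {S0,S1,S2,S3} splits into {S0,S2,S3} and {S1}.
Split {S0,S2,S3} by δ(·,y) → {S0} and {S2} and {S3}.
The partition is now stable with 5 blocks: {S4} | {S0} | {S1} | {S2} | {S3}.

5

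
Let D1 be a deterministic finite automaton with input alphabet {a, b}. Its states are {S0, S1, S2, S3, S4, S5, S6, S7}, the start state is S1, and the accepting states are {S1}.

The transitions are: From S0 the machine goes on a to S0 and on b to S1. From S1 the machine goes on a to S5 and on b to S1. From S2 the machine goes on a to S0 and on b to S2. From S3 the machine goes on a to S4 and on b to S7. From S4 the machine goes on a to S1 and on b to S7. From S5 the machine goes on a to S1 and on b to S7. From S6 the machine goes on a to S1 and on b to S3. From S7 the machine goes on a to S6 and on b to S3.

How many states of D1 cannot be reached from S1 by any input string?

No path from S1 leads to S0, S2; the other 6 states are all reachable.

2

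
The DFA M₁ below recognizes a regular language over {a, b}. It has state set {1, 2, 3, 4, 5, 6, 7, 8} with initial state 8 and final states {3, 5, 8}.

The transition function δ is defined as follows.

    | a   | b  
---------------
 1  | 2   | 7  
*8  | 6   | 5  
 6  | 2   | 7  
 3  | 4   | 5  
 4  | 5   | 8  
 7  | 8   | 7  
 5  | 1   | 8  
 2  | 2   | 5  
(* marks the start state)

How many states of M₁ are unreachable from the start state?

BFS from 8 reaches {1, 2, 5, 6, 7, 8}; the 2 state(s) 3, 4 are never visited.

2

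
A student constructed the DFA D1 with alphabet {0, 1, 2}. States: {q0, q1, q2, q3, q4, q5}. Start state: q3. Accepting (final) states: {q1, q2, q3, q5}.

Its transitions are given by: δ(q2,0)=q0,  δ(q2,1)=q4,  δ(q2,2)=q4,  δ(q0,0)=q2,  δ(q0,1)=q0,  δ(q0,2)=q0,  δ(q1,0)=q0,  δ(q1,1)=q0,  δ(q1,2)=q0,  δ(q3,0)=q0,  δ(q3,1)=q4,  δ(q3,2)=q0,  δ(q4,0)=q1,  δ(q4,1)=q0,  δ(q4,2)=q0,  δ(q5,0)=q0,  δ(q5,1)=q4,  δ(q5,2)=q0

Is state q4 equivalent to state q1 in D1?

No

First remove the unreachable states {q5}; 5 states remain.
Initial partition by acceptance: {q1,q2,q3} | {q0,q4}.
No further refinement is possible. Final partition (2 blocks): {q1,q2,q3} | {q0,q4}.
q4 and q1 end up in different blocks, so they are distinguishable. For instance, the string 'ε' is accepted from only q1.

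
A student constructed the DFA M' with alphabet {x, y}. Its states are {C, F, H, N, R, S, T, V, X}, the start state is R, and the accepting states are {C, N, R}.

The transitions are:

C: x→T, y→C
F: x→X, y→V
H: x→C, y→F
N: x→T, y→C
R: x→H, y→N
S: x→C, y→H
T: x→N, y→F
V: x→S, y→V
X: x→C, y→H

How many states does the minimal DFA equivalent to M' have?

All states are reachable from the start state.
Start with accepting vs non-accepting: {C,N,R} | {F,H,S,T,V,X}.
On input x, block {F,H,S,T,V,X} splits into {H,S,T,X} and {F,V}.
Refine {H,S,T,X} on symbol y: members go to different blocks, giving {H,T} and {S,X}.
No further refinement is possible. Final partition (4 blocks): {C,N,R} | {H,T} | {F,V} | {S,X}.

4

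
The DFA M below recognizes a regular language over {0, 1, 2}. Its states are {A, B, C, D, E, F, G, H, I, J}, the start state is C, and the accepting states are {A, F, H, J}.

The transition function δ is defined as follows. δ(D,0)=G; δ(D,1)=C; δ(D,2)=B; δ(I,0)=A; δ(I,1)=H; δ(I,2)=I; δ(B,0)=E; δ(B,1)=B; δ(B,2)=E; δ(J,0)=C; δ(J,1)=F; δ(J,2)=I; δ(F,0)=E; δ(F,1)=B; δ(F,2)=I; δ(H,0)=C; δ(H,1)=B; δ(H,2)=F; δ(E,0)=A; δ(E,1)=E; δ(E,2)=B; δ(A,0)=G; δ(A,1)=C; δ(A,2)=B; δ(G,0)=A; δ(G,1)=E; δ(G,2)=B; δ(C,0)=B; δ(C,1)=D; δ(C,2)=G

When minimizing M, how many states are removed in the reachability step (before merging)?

4

BFS from C reaches {A, B, C, D, E, G}; the 4 state(s) F, H, I, J are never visited.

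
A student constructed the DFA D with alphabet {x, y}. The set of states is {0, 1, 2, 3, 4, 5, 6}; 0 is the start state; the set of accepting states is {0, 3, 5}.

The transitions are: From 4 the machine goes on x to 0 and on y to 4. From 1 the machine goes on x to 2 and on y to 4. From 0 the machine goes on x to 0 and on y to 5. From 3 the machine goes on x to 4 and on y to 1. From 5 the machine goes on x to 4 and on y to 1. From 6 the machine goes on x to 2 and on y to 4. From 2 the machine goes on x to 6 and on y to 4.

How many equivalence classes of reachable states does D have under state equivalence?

States {3} cannot be reached from the start state, so discard them.
P0 = {0,5} | {1,2,4,6}.
Refine {0,5} on symbol x: members go to different blocks, giving {0} and {5}.
Split {1,2,4,6} by δ(·,x) → {1,2,6} and {4}.
No further refinement is possible. Final partition (4 blocks): {0} | {1,2,6} | {5} | {4}.

4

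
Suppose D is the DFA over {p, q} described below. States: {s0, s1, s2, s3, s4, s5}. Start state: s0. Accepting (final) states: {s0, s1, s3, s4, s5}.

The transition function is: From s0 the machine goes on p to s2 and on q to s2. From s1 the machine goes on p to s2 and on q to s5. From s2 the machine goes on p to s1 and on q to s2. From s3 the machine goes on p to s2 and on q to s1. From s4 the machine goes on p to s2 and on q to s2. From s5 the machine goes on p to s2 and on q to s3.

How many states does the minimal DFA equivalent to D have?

Reachable states from the start: {s0,s1,s2,s3,s5}. Unreachable: {s4} — drop them.
Initial partition by acceptance: {s0,s1,s3,s5} | {s2}.
On input q, block {s0,s1,s3,s5} splits into {s1,s3,s5} and {s0}.
No further refinement is possible. Final partition (3 blocks): {s1,s3,s5} | {s2} | {s0}.

3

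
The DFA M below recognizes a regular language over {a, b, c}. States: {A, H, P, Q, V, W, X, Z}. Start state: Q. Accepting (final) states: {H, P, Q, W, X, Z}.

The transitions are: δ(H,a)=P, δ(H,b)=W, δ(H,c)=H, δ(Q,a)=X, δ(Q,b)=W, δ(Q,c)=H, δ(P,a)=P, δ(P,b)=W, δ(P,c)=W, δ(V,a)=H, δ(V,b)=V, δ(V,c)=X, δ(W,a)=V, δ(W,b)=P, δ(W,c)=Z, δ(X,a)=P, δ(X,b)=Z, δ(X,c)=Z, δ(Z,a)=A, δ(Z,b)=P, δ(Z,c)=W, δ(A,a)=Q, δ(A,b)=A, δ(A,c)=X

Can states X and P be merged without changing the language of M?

Yes

All states are reachable from the start state.
Initial partition by acceptance: {H,P,Q,W,X,Z} | {A,V}.
Split {H,P,Q,W,X,Z} by δ(·,a) → {H,P,Q,X} and {W,Z}.
On input c, block {H,P,Q,X} splits into {H,Q} and {P,X}.
Stable partition: {H,Q} | {A,V} | {W,Z} | {P,X} — 4 equivalence classes.
X and P lie in the same block of the stable partition, so they are equivalent — no string distinguishes them.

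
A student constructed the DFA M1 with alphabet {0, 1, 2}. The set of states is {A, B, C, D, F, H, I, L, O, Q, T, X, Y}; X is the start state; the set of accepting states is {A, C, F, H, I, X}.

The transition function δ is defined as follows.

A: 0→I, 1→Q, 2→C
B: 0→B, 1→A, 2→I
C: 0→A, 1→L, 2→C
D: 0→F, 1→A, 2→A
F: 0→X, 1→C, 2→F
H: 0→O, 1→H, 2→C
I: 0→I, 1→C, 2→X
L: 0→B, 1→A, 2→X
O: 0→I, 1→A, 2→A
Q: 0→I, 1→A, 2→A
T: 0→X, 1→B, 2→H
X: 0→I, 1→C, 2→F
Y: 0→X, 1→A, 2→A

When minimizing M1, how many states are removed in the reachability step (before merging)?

BFS from X reaches {A, B, C, F, I, L, Q, X}; the 5 state(s) D, H, O, T, Y are never visited.

5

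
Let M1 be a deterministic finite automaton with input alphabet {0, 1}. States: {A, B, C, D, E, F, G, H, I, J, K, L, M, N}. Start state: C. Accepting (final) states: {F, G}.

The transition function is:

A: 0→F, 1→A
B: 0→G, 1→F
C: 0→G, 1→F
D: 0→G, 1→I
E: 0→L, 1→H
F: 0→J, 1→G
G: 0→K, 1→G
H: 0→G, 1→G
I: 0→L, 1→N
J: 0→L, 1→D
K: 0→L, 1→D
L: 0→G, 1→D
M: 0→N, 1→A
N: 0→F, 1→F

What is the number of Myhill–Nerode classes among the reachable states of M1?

6

Reachable states from the start: {C,D,F,G,I,J,K,L,N}. Unreachable: {A,B,E,H,M} — drop them.
P0 = {F,G} | {C,D,I,J,K,L,N}.
Refine {C,D,I,J,K,L,N} on symbol 0: members go to different blocks, giving {C,D,L,N} and {I,J,K}.
Refine {C,D,L,N} on symbol 1: members go to different blocks, giving {C,N} and {D} and {L}.
Split {I,J,K} by δ(·,1) → {J,K} and {I}.
The partition is now stable with 6 blocks: {F,G} | {C,N} | {J,K} | {D} | {L} | {I}.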